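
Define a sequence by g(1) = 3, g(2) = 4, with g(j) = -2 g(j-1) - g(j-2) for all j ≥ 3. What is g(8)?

g(3) = -2(4) - 3 = -11
g(4) = -2(-11) - 4 = 18
g(5) = -2(18) - (-11) = -25
g(6) = -2(-25) - 18 = 32
g(7) = -2(32) - (-25) = -39
g(8) = -2(-39) - 32 = 46

46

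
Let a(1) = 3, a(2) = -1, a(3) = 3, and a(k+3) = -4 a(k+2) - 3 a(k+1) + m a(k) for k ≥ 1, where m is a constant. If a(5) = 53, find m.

a(4) = -9 + 3m
a(5) = 27 - 13m
So 27 - 13m = 53, giving m = -2.

-2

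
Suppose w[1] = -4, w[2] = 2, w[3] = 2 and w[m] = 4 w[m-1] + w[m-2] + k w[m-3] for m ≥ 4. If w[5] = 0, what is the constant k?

w[4] = 10 - 4k
w[5] = 42 - 14k
So 42 - 14k = 0, giving k = 3.

3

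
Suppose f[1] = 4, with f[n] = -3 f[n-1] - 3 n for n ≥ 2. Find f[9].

f[2] = -3·4 - 6 = -18
f[3] = -3·(-18) - 9 = 45
f[4] = -3·45 - 12 = -147
f[5] = -3·(-147) - 15 = 426
f[6] = -3·426 - 18 = -1296
f[7] = -3·(-1296) - 21 = 3867
f[8] = -3·3867 - 24 = -11625
f[9] = -3·(-11625) - 27 = 34848

34848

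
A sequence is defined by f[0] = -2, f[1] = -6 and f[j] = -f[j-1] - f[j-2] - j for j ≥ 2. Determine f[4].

-7

f[2] = -(-6) - (-2) - 2 = 6
f[3] = -6 - (-6) - 3 = -3
f[4] = -(-3) - 6 - 4 = -7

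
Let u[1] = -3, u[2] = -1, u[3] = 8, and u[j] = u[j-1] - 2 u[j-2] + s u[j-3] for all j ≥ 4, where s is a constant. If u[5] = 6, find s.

-3

u[4] = 10 - 3s
u[5] = -6 - 4s
So -6 - 4s = 6, giving s = -3.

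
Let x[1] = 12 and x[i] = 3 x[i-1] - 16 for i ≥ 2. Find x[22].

The fixed point is -16/(1 - 3) = 8, so x[i] - 8 = 3(x[i-1] - 8).
Hence x[i] = 4·3^{i-1} + 8.
x[22] = 4·3^{21} + 8 = 4·10460353203 + 8 = 41841412820.

41841412820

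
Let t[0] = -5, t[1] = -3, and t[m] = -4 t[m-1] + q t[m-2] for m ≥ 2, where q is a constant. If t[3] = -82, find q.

-2

t[2] = 12 - 5q
t[3] = -48 + 17q
So -48 + 17q = -82, giving q = -2.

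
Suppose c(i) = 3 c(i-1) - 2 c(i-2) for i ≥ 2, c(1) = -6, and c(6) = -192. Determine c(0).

Let c(0) = v.
c(2) = -18 - 2v
c(3) = -42 - 6v
c(4) = -90 - 14v
c(5) = -186 - 30v
c(6) = -378 - 62v
So -378 - 62v = -192, giving v = -3.

-3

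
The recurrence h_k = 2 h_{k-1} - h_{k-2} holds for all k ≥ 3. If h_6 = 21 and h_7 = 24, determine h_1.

6

Rearranging, h_{k-2} = -(h_k - 2 h_{k-1}).
h_5 = -(24 - 2·21) = 18
h_4 = -(21 - 2·18) = 15
h_3 = -(18 - 2·15) = 12
h_2 = -(15 - 2·12) = 9
h_1 = -(12 - 2·9) = 6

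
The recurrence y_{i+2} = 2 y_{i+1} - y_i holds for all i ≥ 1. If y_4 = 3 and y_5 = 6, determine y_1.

-6

Rearranging, y_{i-2} = -(y_i - 2 y_{i-1}).
y_3 = -(6 - 2*3) = 0
y_2 = -(3 - 2*0) = -3
y_1 = -(0 - 2*(-3)) = -6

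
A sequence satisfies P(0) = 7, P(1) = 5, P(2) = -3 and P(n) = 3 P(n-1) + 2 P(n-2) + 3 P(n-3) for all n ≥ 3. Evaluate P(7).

3733

P(3) = 3(-3) + 2(5) + 3(7) = 22
P(4) = 3(22) + 2(-3) + 3(5) = 75
P(5) = 3(75) + 2(22) + 3(-3) = 260
P(6) = 3(260) + 2(75) + 3(22) = 996
P(7) = 3(996) + 2(260) + 3(75) = 3733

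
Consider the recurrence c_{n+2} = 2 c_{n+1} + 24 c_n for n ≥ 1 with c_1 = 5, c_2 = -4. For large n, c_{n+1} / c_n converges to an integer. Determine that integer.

The characteristic equation is r^2 - 2r - 24 = 0, which factors as (r - 6)(r + 4) = 0.
So the roots are 6 and -4. Since |6| > |-4| and the coefficient of 6^n is non-zero, the ratio tends to 6.

6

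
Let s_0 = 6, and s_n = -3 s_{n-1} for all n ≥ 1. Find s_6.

4374

s_1 = -3(6) = -18
s_2 = -3(-18) = 54
s_3 = -3(54) = -162
s_4 = -3(-162) = 486
s_5 = -3(486) = -1458
s_6 = -3(-1458) = 4374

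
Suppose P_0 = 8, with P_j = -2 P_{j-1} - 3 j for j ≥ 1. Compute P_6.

P_1 = -2*8 - 3 = -19
P_2 = -2*(-19) - 6 = 32
P_3 = -2*32 - 9 = -73
P_4 = -2*(-73) - 12 = 134
P_5 = -2*134 - 15 = -283
P_6 = -2*(-283) - 18 = 548

548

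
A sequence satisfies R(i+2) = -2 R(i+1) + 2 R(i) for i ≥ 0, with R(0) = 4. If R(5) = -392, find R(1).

Let R(1) = w.
R(2) = 8 - 2w
R(3) = -16 + 6w
R(4) = 48 - 16w
R(5) = -128 + 44w
So -128 + 44w = -392, giving w = -6.

-6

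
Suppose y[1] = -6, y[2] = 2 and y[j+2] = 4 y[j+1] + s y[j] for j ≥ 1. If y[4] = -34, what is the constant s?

3

y[3] = 8 - 6s
y[4] = 32 - 22s
So 32 - 22s = -34, giving s = 3.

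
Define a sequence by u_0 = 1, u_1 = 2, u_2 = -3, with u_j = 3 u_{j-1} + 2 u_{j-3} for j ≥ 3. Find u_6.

-185

u_3 = 3(-3) + 2(1) = -7
u_4 = 3(-7) + 2(2) = -17
u_5 = 3(-17) + 2(-3) = -57
u_6 = 3(-57) + 2(-7) = -185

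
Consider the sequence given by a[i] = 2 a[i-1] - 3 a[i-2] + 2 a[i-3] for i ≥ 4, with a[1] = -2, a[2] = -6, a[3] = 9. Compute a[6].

-28

a[4] = 2*9 - 3*(-6) + 2*(-2) = 32
a[5] = 2*32 - 3*9 + 2*(-6) = 25
a[6] = 2*25 - 3*32 + 2*9 = -28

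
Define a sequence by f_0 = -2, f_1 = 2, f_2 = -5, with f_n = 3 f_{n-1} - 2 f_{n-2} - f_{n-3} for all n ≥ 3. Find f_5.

-90

f_3 = 3(-5) - 2(2) - (-2) = -17
f_4 = 3(-17) - 2(-5) - 2 = -43
f_5 = 3(-43) - 2(-17) - (-5) = -90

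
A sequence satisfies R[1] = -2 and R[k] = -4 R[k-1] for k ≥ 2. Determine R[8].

32768

R[2] = -4(-2) = 8
R[3] = -4(8) = -32
R[4] = -4(-32) = 128
R[5] = -4(128) = -512
R[6] = -4(-512) = 2048
R[7] = -4(2048) = -8192
R[8] = -4(-8192) = 32768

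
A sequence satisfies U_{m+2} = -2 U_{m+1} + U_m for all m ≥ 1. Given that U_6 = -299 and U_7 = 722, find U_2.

-7

Rearranging, U_{m-2} = U_m + 2 U_{m-1}.
U_5 = 722 + 2(-299) = 124
U_4 = -299 + 2(124) = -51
U_3 = 124 + 2(-51) = 22
U_2 = -51 + 2(22) = -7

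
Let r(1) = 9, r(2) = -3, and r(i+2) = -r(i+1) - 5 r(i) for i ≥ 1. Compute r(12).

42402

r(3) = -(-3) - 5(9) = -42
r(4) = -(-42) - 5(-3) = 57
r(5) = -57 - 5(-42) = 153
r(6) = -153 - 5(57) = -438
r(7) = -(-438) - 5(153) = -327
r(8) = -(-327) - 5(-438) = 2517
r(9) = -2517 - 5(-327) = -882
r(10) = -(-882) - 5(2517) = -11703
r(11) = -(-11703) - 5(-882) = 16113
r(12) = -16113 - 5(-11703) = 42402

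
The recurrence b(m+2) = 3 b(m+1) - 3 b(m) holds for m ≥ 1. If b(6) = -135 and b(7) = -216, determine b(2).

9

Rearranging, b(m-2) = (b(m) - 3 b(m-1)) / -3.
b(5) = (-216 - 3(-135)) / -3 = 189/-3 = -63
b(4) = (-135 - 3(-63)) / -3 = 54/-3 = -18
b(3) = (-63 - 3(-18)) / -3 = -9/-3 = 3
b(2) = (-18 - 3(3)) / -3 = -27/-3 = 9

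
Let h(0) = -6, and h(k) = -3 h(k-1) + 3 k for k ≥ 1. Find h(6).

h(1) = -3*(-6) + 3 = 21
h(2) = -3*21 + 6 = -57
h(3) = -3*(-57) + 9 = 180
h(4) = -3*180 + 12 = -528
h(5) = -3*(-528) + 15 = 1599
h(6) = -3*1599 + 18 = -4779

-4779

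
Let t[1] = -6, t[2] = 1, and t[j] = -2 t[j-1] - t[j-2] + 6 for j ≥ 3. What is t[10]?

t[3] = -2(1) - (-6) + 6 = 10
t[4] = -2(10) - 1 + 6 = -15
t[5] = -2(-15) - 10 + 6 = 26
t[6] = -2(26) - (-15) + 6 = -31
t[7] = -2(-31) - 26 + 6 = 42
t[8] = -2(42) - (-31) + 6 = -47
t[9] = -2(-47) - 42 + 6 = 58
t[10] = -2(58) - (-47) + 6 = -63

-63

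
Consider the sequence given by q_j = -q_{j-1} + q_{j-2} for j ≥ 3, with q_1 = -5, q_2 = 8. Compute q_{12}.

q_3 = -8 + (-5) = -13
q_4 = -(-13) + 8 = 21
q_5 = -21 + (-13) = -34
q_6 = -(-34) + 21 = 55
q_7 = -55 + (-34) = -89
q_8 = -(-89) + 55 = 144
q_9 = -144 + (-89) = -233
q_{10} = -(-233) + 144 = 377
q_{11} = -377 + (-233) = -610
q_{12} = -(-610) + 377 = 987

987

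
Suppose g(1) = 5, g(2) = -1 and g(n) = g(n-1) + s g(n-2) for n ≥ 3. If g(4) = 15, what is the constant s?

g(3) = -1 + 5s
g(4) = -1 + 4s
So -1 + 4s = 15, giving s = 4.

4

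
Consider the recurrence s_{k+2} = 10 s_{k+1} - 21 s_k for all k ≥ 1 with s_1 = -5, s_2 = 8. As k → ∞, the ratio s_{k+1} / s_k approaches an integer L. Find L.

The characteristic equation is r^2 - 10r + 21 = 0, which factors as (r - 7)(r - 3) = 0.
So the roots are 7 and 3. Since |7| > |3| and the coefficient of 7^k is non-zero, the ratio tends to 7.

7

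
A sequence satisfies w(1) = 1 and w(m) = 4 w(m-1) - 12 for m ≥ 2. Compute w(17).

The fixed point is -12/(1 - 4) = 4, so w(m) - 4 = 4(w(m-1) - 4).
Hence w(m) = -3·4^{m-1} + 4.
w(17) = -3·4^{16} + 4 = -3·4294967296 + 4 = -12884901884.

-12884901884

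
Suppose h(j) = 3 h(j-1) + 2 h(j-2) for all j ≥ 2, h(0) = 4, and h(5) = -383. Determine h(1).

Let h(1) = v.
h(2) = 8 + 3v
h(3) = 24 + 11v
h(4) = 88 + 39v
h(5) = 312 + 139v
So 312 + 139v = -383, giving v = -5.

-5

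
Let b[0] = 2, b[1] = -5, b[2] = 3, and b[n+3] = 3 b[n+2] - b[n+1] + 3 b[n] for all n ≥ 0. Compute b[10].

b[3] = 3*3 - (-5) + 3*2 = 20
b[4] = 3*20 - 3 + 3*(-5) = 42
b[5] = 3*42 - 20 + 3*3 = 115
b[6] = 3*115 - 42 + 3*20 = 363
b[7] = 3*363 - 115 + 3*42 = 1100
b[8] = 3*1100 - 363 + 3*115 = 3282
b[9] = 3*3282 - 1100 + 3*363 = 9835
b[10] = 3*9835 - 3282 + 3*1100 = 29523

29523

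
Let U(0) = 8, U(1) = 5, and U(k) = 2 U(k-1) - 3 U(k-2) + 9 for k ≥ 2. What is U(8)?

U(2) = 2(5) - 3(8) + 9 = -5
U(3) = 2(-5) - 3(5) + 9 = -16
U(4) = 2(-16) - 3(-5) + 9 = -8
U(5) = 2(-8) - 3(-16) + 9 = 41
U(6) = 2(41) - 3(-8) + 9 = 115
U(7) = 2(115) - 3(41) + 9 = 116
U(8) = 2(116) - 3(115) + 9 = -104

-104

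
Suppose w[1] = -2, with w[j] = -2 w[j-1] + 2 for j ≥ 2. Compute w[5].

w[2] = -2(-2) + 2 = 6
w[3] = -2(6) + 2 = -10
w[4] = -2(-10) + 2 = 22
w[5] = -2(22) + 2 = -42

-42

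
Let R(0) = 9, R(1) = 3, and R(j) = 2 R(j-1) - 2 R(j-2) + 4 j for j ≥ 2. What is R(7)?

R(2) = 2(3) - 2(9) + 8 = -4
R(3) = 2(-4) - 2(3) + 12 = -2
R(4) = 2(-2) - 2(-4) + 16 = 20
R(5) = 2(20) - 2(-2) + 20 = 64
R(6) = 2(64) - 2(20) + 24 = 112
R(7) = 2(112) - 2(64) + 28 = 124

124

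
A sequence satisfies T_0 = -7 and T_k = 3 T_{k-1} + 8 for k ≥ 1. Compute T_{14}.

The fixed point is 8/(1 - 3) = -4, so T_k + 4 = 3(T_{k-1} + 4).
Hence T_k = -3·3^k - 4.
T_{14} = -3·3^{14} - 4 = -3·4782969 - 4 = -14348911.

-14348911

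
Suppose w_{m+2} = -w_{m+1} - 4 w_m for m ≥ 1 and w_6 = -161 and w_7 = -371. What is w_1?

7

Rearranging, w_{m-2} = (w_m + w_{m-1}) / -4.
w_5 = (-371 + (-161)) / -4 = -532/-4 = 133
w_4 = (-161 + 133) / -4 = -28/-4 = 7
w_3 = (133 + 7) / -4 = 140/-4 = -35
w_2 = (7 + (-35)) / -4 = -28/-4 = 7
w_1 = (-35 + 7) / -4 = -28/-4 = 7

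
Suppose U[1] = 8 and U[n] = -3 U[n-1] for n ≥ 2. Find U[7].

U[2] = -3*8 = -24
U[3] = -3*(-24) = 72
U[4] = -3*72 = -216
U[5] = -3*(-216) = 648
U[6] = -3*648 = -1944
U[7] = -3*(-1944) = 5832

5832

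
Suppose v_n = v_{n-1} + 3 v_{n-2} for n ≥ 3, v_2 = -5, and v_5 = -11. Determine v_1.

Let v_1 = y.
v_3 = -5 + 3y
v_4 = -20 + 3y
v_5 = -35 + 12y
So -35 + 12y = -11, giving y = 2.

2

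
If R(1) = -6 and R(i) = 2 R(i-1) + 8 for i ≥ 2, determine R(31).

2147483640

The fixed point is 8/(1 - 2) = -8, so R(i) + 8 = 2(R(i-1) + 8).
Hence R(i) = 2·2^{i-1} - 8.
R(31) = 2·2^{30} - 8 = 2·1073741824 - 8 = 2147483640.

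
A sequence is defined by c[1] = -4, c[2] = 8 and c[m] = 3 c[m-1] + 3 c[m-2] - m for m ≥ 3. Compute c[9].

33831

c[3] = 3*8 + 3*(-4) - 3 = 9
c[4] = 3*9 + 3*8 - 4 = 47
c[5] = 3*47 + 3*9 - 5 = 163
c[6] = 3*163 + 3*47 - 6 = 624
c[7] = 3*624 + 3*163 - 7 = 2354
c[8] = 3*2354 + 3*624 - 8 = 8926
c[9] = 3*8926 + 3*2354 - 9 = 33831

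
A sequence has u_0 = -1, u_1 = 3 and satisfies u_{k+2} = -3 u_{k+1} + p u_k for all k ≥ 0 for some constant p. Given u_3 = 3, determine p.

u_2 = -9 - p
u_3 = 27 + 6p
So 27 + 6p = 3, giving p = -4.

-4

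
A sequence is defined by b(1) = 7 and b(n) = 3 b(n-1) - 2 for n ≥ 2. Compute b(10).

b(2) = 3(7) - 2 = 19
b(3) = 3(19) - 2 = 55
b(4) = 3(55) - 2 = 163
b(5) = 3(163) - 2 = 487
b(6) = 3(487) - 2 = 1459
b(7) = 3(1459) - 2 = 4375
b(8) = 3(4375) - 2 = 13123
b(9) = 3(13123) - 2 = 39367
b(10) = 3(39367) - 2 = 118099

118099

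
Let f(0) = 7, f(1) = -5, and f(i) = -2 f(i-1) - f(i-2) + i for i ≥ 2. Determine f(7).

4

f(2) = -2·(-5) - 7 + 2 = 5
f(3) = -2·5 - (-5) + 3 = -2
f(4) = -2·(-2) - 5 + 4 = 3
f(5) = -2·3 - (-2) + 5 = 1
f(6) = -2·1 - 3 + 6 = 1
f(7) = -2·1 - 1 + 7 = 4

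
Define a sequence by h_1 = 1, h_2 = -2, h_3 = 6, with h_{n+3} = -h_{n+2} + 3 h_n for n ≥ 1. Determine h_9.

h_4 = -6 + 3(1) = -3
h_5 = -(-3) + 3(-2) = -3
h_6 = -(-3) + 3(6) = 21
h_7 = -21 + 3(-3) = -30
h_8 = -(-30) + 3(-3) = 21
h_9 = -21 + 3(21) = 42

42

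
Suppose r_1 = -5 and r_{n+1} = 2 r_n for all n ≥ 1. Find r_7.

r_2 = 2*(-5) = -10
r_3 = 2*(-10) = -20
r_4 = 2*(-20) = -40
r_5 = 2*(-40) = -80
r_6 = 2*(-80) = -160
r_7 = 2*(-160) = -320

-320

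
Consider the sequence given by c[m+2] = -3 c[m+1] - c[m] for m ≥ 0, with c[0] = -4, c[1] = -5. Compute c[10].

c[2] = -3*(-5) - (-4) = 19
c[3] = -3*19 - (-5) = -52
c[4] = -3*(-52) - 19 = 137
c[5] = -3*137 - (-52) = -359
c[6] = -3*(-359) - 137 = 940
c[7] = -3*940 - (-359) = -2461
c[8] = -3*(-2461) - 940 = 6443
c[9] = -3*6443 - (-2461) = -16868
c[10] = -3*(-16868) - 6443 = 44161

44161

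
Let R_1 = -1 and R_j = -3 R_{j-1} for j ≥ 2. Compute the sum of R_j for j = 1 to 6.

182

R_2 = -3(-1) = 3
R_3 = -3(3) = -9
R_4 = -3(-9) = 27
R_5 = -3(27) = -81
R_6 = -3(-81) = 243
Sum = (-1) + 3 + (-9) + 27 + (-81) + 243 = 182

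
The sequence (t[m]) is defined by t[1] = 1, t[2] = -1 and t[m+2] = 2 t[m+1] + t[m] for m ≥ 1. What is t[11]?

-1393

t[3] = 2*(-1) + 1 = -1
t[4] = 2*(-1) + (-1) = -3
t[5] = 2*(-3) + (-1) = -7
t[6] = 2*(-7) + (-3) = -17
t[7] = 2*(-17) + (-7) = -41
t[8] = 2*(-41) + (-17) = -99
t[9] = 2*(-99) + (-41) = -239
t[10] = 2*(-239) + (-99) = -577
t[11] = 2*(-577) + (-239) = -1393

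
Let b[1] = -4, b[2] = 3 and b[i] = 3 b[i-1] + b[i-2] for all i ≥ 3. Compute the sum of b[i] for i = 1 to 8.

b[3] = 3*3 + (-4) = 5
b[4] = 3*5 + 3 = 18
b[5] = 3*18 + 5 = 59
b[6] = 3*59 + 18 = 195
b[7] = 3*195 + 59 = 644
b[8] = 3*644 + 195 = 2127
Sum = (-4) + 3 + 5 + 18 + 59 + 195 + 644 + 2127 = 3047

3047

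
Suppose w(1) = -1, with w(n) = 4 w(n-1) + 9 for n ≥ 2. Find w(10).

w(2) = 4*(-1) + 9 = 5
w(3) = 4*5 + 9 = 29
w(4) = 4*29 + 9 = 125
w(5) = 4*125 + 9 = 509
w(6) = 4*509 + 9 = 2045
w(7) = 4*2045 + 9 = 8189
w(8) = 4*8189 + 9 = 32765
w(9) = 4*32765 + 9 = 131069
w(10) = 4*131069 + 9 = 524285

524285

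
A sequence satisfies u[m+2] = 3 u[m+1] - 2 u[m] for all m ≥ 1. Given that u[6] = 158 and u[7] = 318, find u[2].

8

Rearranging, u[m-2] = (u[m] - 3 u[m-1]) / -2.
u[5] = (318 - 3*158) / -2 = -156/-2 = 78
u[4] = (158 - 3*78) / -2 = -76/-2 = 38
u[3] = (78 - 3*38) / -2 = -36/-2 = 18
u[2] = (38 - 3*18) / -2 = -16/-2 = 8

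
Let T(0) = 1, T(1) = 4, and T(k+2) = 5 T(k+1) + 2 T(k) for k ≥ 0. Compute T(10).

15241882

T(2) = 5(4) + 2(1) = 22
T(3) = 5(22) + 2(4) = 118
T(4) = 5(118) + 2(22) = 634
T(5) = 5(634) + 2(118) = 3406
T(6) = 5(3406) + 2(634) = 18298
T(7) = 5(18298) + 2(3406) = 98302
T(8) = 5(98302) + 2(18298) = 528106
T(9) = 5(528106) + 2(98302) = 2837134
T(10) = 5(2837134) + 2(528106) = 15241882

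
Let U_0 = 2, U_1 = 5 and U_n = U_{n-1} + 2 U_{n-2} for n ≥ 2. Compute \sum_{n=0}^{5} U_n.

147

U_2 = 5 + 2*2 = 9
U_3 = 9 + 2*5 = 19
U_4 = 19 + 2*9 = 37
U_5 = 37 + 2*19 = 75
Sum = 2 + 5 + 9 + 19 + 37 + 75 = 147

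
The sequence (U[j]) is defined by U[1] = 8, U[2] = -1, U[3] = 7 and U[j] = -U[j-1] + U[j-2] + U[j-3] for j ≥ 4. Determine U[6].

1

U[4] = -7 + (-1) + 8 = 0
U[5] = -0 + 7 + (-1) = 6
U[6] = -6 + 0 + 7 = 1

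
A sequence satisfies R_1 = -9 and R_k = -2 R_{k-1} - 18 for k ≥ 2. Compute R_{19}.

-786438

The fixed point is -18/(1 + 2) = -6, so R_k + 6 = -2(R_{k-1} + 6).
Hence R_k = -3·(-2)^{k-1} - 6.
R_{19} = -3·(-2)^{18} - 6 = -3·262144 - 6 = -786438.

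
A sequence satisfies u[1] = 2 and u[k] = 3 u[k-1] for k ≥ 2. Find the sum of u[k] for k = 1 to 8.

6560

u[2] = 3(2) = 6
u[3] = 3(6) = 18
u[4] = 3(18) = 54
u[5] = 3(54) = 162
u[6] = 3(162) = 486
u[7] = 3(486) = 1458
u[8] = 3(1458) = 4374
Sum = 2 + 6 + 18 + 54 + 162 + 486 + 1458 + 4374 = 6560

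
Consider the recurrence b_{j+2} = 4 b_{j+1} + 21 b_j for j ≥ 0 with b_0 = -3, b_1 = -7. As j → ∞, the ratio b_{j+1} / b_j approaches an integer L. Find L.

The characteristic equation is r^2 - 4r - 21 = 0, which factors as (r - 7)(r + 3) = 0.
So the roots are 7 and -3. Since |7| > |-3| and the coefficient of 7^j is non-zero, the ratio tends to 7.

7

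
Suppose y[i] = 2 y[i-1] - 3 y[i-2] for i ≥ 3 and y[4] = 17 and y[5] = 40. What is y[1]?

-4

Rearranging, y[i-2] = (y[i] - 2 y[i-1]) / -3.
y[3] = (40 - 2(17)) / -3 = 6/-3 = -2
y[2] = (17 - 2(-2)) / -3 = 21/-3 = -7
y[1] = (-2 - 2(-7)) / -3 = 12/-3 = -4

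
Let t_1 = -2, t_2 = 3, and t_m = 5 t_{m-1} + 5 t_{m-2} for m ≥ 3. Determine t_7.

t_3 = 5(3) + 5(-2) = 5
t_4 = 5(5) + 5(3) = 40
t_5 = 5(40) + 5(5) = 225
t_6 = 5(225) + 5(40) = 1325
t_7 = 5(1325) + 5(225) = 7750

7750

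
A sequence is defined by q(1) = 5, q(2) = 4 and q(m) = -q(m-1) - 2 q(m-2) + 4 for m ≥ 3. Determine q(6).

q(3) = -4 - 2·5 + 4 = -10
q(4) = -(-10) - 2·4 + 4 = 6
q(5) = -6 - 2·(-10) + 4 = 18
q(6) = -18 - 2·6 + 4 = -26

-26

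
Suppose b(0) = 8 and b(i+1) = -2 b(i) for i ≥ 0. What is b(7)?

b(1) = -2·8 = -16
b(2) = -2·(-16) = 32
b(3) = -2·32 = -64
b(4) = -2·(-64) = 128
b(5) = -2·128 = -256
b(6) = -2·(-256) = 512
b(7) = -2·512 = -1024

-1024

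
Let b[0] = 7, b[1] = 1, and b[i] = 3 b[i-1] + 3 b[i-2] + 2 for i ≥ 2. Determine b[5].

1238

b[2] = 3*1 + 3*7 + 2 = 26
b[3] = 3*26 + 3*1 + 2 = 83
b[4] = 3*83 + 3*26 + 2 = 329
b[5] = 3*329 + 3*83 + 2 = 1238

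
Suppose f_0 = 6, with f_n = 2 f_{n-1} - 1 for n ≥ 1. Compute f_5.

f_1 = 2·6 - 1 = 11
f_2 = 2·11 - 1 = 21
f_3 = 2·21 - 1 = 41
f_4 = 2·41 - 1 = 81
f_5 = 2·81 - 1 = 161

161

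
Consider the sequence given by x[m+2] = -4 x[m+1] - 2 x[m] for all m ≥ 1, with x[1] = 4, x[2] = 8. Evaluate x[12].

x[3] = -4*8 - 2*4 = -40
x[4] = -4*(-40) - 2*8 = 144
x[5] = -4*144 - 2*(-40) = -496
x[6] = -4*(-496) - 2*144 = 1696
x[7] = -4*1696 - 2*(-496) = -5792
x[8] = -4*(-5792) - 2*1696 = 19776
x[9] = -4*19776 - 2*(-5792) = -67520
x[10] = -4*(-67520) - 2*19776 = 230528
x[11] = -4*230528 - 2*(-67520) = -787072
x[12] = -4*(-787072) - 2*230528 = 2687232

2687232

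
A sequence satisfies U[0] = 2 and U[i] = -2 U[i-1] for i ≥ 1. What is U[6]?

128

U[1] = -2·2 = -4
U[2] = -2·(-4) = 8
U[3] = -2·8 = -16
U[4] = -2·(-16) = 32
U[5] = -2·32 = -64
U[6] = -2·(-64) = 128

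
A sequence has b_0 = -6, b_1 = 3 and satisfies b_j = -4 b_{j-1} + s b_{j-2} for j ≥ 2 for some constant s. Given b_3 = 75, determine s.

b_2 = -12 - 6s
b_3 = 48 + 27s
So 48 + 27s = 75, giving s = 1.

1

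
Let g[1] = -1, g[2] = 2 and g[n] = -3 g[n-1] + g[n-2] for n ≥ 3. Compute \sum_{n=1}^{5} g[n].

g[3] = -3·2 + (-1) = -7
g[4] = -3·(-7) + 2 = 23
g[5] = -3·23 + (-7) = -76
Sum = (-1) + 2 + (-7) + 23 + (-76) = -59

-59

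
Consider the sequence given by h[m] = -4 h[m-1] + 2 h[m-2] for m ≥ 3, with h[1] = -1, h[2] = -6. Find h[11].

3446112

h[3] = -4(-6) + 2(-1) = 22
h[4] = -4(22) + 2(-6) = -100
h[5] = -4(-100) + 2(22) = 444
h[6] = -4(444) + 2(-100) = -1976
h[7] = -4(-1976) + 2(444) = 8792
h[8] = -4(8792) + 2(-1976) = -39120
h[9] = -4(-39120) + 2(8792) = 174064
h[10] = -4(174064) + 2(-39120) = -774496
h[11] = -4(-774496) + 2(174064) = 3446112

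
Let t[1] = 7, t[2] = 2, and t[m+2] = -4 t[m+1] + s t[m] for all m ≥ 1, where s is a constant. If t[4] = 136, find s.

t[3] = -8 + 7s
t[4] = 32 - 26s
So 32 - 26s = 136, giving s = -4.

-4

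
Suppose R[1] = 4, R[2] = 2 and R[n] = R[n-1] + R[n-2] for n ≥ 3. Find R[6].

R[3] = 2 + 4 = 6
R[4] = 6 + 2 = 8
R[5] = 8 + 6 = 14
R[6] = 14 + 8 = 22

22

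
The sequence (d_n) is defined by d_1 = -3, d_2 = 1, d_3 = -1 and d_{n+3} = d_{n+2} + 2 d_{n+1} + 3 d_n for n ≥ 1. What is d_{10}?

-809

d_4 = (-1) + 2(1) + 3(-3) = -8
d_5 = (-8) + 2(-1) + 3(1) = -7
d_6 = (-7) + 2(-8) + 3(-1) = -26
d_7 = (-26) + 2(-7) + 3(-8) = -64
d_8 = (-64) + 2(-26) + 3(-7) = -137
d_9 = (-137) + 2(-64) + 3(-26) = -343
d_{10} = (-343) + 2(-137) + 3(-64) = -809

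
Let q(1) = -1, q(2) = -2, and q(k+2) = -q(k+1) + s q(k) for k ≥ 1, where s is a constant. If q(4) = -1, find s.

-1

q(3) = 2 - s
q(4) = -2 - s
So -2 - s = -1, giving s = -1.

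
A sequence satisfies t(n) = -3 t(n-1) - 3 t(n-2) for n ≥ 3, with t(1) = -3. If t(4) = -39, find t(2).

-2

Let t(2) = z.
t(3) = 9 - 3z
t(4) = -27 + 6z
So -27 + 6z = -39, giving z = -2.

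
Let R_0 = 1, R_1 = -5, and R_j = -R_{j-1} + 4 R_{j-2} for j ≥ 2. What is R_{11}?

-49661

R_2 = -(-5) + 4*1 = 9
R_3 = -9 + 4*(-5) = -29
R_4 = -(-29) + 4*9 = 65
R_5 = -65 + 4*(-29) = -181
R_6 = -(-181) + 4*65 = 441
R_7 = -441 + 4*(-181) = -1165
R_8 = -(-1165) + 4*441 = 2929
R_9 = -2929 + 4*(-1165) = -7589
R_{10} = -(-7589) + 4*2929 = 19305
R_{11} = -19305 + 4*(-7589) = -49661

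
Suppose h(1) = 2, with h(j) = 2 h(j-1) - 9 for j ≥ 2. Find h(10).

h(2) = 2(2) - 9 = -5
h(3) = 2(-5) - 9 = -19
h(4) = 2(-19) - 9 = -47
h(5) = 2(-47) - 9 = -103
h(6) = 2(-103) - 9 = -215
h(7) = 2(-215) - 9 = -439
h(8) = 2(-439) - 9 = -887
h(9) = 2(-887) - 9 = -1783
h(10) = 2(-1783) - 9 = -3575

-3575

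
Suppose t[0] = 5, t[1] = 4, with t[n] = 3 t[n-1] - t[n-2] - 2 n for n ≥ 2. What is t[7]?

-416

t[2] = 3·4 - 5 - 4 = 3
t[3] = 3·3 - 4 - 6 = -1
t[4] = 3·(-1) - 3 - 8 = -14
t[5] = 3·(-14) - (-1) - 10 = -51
t[6] = 3·(-51) - (-14) - 12 = -151
t[7] = 3·(-151) - (-51) - 14 = -416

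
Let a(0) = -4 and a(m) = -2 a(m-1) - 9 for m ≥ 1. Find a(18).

-262147

The fixed point is -9/(1 + 2) = -3, so a(m) + 3 = -2(a(m-1) + 3).
Hence a(m) = -1·(-2)^m - 3.
a(18) = -1·(-2)^{18} - 3 = -1·262144 - 3 = -262147.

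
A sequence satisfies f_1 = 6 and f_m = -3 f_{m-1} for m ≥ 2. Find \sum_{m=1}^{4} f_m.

f_2 = -3(6) = -18
f_3 = -3(-18) = 54
f_4 = -3(54) = -162
Sum = 6 + (-18) + 54 + (-162) = -120

-120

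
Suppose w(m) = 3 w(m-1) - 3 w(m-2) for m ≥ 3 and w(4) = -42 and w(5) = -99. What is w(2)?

5

Rearranging, w(m-2) = (w(m) - 3 w(m-1)) / -3.
w(3) = (-99 - 3(-42)) / -3 = 27/-3 = -9
w(2) = (-42 - 3(-9)) / -3 = -15/-3 = 5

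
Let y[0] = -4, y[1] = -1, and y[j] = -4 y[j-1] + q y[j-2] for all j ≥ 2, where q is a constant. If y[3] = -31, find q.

y[2] = 4 - 4q
y[3] = -16 + 15q
So -16 + 15q = -31, giving q = -1.

-1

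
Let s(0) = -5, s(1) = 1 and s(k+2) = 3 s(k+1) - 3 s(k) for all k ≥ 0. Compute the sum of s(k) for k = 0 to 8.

s(2) = 3(1) - 3(-5) = 18
s(3) = 3(18) - 3(1) = 51
s(4) = 3(51) - 3(18) = 99
s(5) = 3(99) - 3(51) = 144
s(6) = 3(144) - 3(99) = 135
s(7) = 3(135) - 3(144) = -27
s(8) = 3(-27) - 3(135) = -486
Sum = (-5) + 1 + 18 + 51 + 99 + 144 + 135 + (-27) + (-486) = -70

-70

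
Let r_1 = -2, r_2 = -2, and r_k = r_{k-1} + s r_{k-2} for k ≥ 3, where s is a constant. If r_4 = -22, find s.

r_3 = -2 - 2s
r_4 = -2 - 4s
So -2 - 4s = -22, giving s = 5.

5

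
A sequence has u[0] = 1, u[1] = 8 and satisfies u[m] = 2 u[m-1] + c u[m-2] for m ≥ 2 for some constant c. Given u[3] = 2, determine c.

u[2] = 16 + c
u[3] = 32 + 10c
So 32 + 10c = 2, giving c = -3.

-3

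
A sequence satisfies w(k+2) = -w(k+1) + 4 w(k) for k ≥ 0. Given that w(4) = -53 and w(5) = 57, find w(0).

Rearranging, w(k-2) = (w(k) + w(k-1)) / 4.
w(3) = (57 + (-53)) / 4 = 4/4 = 1
w(2) = (-53 + 1) / 4 = -52/4 = -13
w(1) = (1 + (-13)) / 4 = -12/4 = -3
w(0) = (-13 + (-3)) / 4 = -16/4 = -4

-4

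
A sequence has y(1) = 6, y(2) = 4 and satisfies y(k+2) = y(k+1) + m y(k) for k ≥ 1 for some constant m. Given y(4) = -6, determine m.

-1

y(3) = 4 + 6m
y(4) = 4 + 10m
So 4 + 10m = -6, giving m = -1.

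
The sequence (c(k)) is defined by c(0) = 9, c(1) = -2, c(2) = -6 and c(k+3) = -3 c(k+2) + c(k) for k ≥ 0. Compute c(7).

c(3) = -3*(-6) + 9 = 27
c(4) = -3*27 + (-2) = -83
c(5) = -3*(-83) + (-6) = 243
c(6) = -3*243 + 27 = -702
c(7) = -3*(-702) + (-83) = 2023

2023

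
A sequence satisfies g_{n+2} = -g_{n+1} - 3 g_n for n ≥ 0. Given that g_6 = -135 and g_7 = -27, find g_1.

Rearranging, g_{n-2} = (g_n + g_{n-1}) / -3.
g_5 = (-27 + (-135)) / -3 = -162/-3 = 54
g_4 = (-135 + 54) / -3 = -81/-3 = 27
g_3 = (54 + 27) / -3 = 81/-3 = -27
g_2 = (27 + (-27)) / -3 = 0/-3 = 0
g_1 = (-27 + 0) / -3 = -27/-3 = 9

9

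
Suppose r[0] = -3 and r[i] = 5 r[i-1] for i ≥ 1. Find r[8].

-1171875

r[1] = 5*(-3) = -15
r[2] = 5*(-15) = -75
r[3] = 5*(-75) = -375
r[4] = 5*(-375) = -1875
r[5] = 5*(-1875) = -9375
r[6] = 5*(-9375) = -46875
r[7] = 5*(-46875) = -234375
r[8] = 5*(-234375) = -1171875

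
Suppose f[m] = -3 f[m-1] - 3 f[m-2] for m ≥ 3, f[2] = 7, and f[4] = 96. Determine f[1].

6

Let f[1] = y.
f[3] = -21 - 3y
f[4] = 42 + 9y
So 42 + 9y = 96, giving y = 6.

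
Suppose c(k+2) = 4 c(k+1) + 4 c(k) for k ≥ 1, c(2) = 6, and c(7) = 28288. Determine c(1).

8

Let c(1) = w.
c(3) = 24 + 4w
c(4) = 120 + 16w
c(5) = 576 + 80w
c(6) = 2784 + 384w
c(7) = 13440 + 1856w
So 13440 + 1856w = 28288, giving w = 8.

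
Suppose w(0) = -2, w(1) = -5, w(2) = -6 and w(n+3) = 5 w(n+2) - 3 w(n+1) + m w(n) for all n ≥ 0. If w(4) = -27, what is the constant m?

w(3) = -15 - 2m
w(4) = -57 - 15m
So -57 - 15m = -27, giving m = -2.

-2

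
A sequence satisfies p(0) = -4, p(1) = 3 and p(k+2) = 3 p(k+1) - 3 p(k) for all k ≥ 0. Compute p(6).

108

p(2) = 3(3) - 3(-4) = 21
p(3) = 3(21) - 3(3) = 54
p(4) = 3(54) - 3(21) = 99
p(5) = 3(99) - 3(54) = 135
p(6) = 3(135) - 3(99) = 108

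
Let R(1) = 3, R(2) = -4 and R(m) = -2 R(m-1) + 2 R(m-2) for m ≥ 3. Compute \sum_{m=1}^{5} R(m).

77

R(3) = -2·(-4) + 2·3 = 14
R(4) = -2·14 + 2·(-4) = -36
R(5) = -2·(-36) + 2·14 = 100
Sum = 3 + (-4) + 14 + (-36) + 100 = 77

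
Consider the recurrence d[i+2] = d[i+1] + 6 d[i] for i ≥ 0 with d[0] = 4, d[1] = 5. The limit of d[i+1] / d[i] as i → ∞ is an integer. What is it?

3

The characteristic equation is r^2 - r - 6 = 0, which factors as (r - 3)(r + 2) = 0.
So the roots are 3 and -2. Since |3| > |-2| and the coefficient of 3^i is non-zero, the ratio tends to 3.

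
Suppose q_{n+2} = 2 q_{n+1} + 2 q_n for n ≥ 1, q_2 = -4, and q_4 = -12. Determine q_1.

3

Let q_1 = w.
q_3 = -8 + 2w
q_4 = -24 + 4w
So -24 + 4w = -12, giving w = 3.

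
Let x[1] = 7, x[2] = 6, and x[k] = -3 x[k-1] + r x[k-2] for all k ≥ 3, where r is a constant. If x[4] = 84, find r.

x[3] = -18 + 7r
x[4] = 54 - 15r
So 54 - 15r = 84, giving r = -2.

-2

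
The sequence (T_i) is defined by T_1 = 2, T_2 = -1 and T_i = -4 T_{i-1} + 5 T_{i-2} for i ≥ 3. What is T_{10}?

-976561

T_3 = -4*(-1) + 5*2 = 14
T_4 = -4*14 + 5*(-1) = -61
T_5 = -4*(-61) + 5*14 = 314
T_6 = -4*314 + 5*(-61) = -1561
T_7 = -4*(-1561) + 5*314 = 7814
T_8 = -4*7814 + 5*(-1561) = -39061
T_9 = -4*(-39061) + 5*7814 = 195314
T_{10} = -4*195314 + 5*(-39061) = -976561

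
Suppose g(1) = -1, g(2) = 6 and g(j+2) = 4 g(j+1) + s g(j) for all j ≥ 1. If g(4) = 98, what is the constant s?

g(3) = 24 - s
g(4) = 96 + 2s
So 96 + 2s = 98, giving s = 1.

1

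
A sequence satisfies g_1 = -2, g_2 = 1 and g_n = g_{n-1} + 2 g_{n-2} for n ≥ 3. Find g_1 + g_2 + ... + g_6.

-21

g_3 = 1 + 2*(-2) = -3
g_4 = (-3) + 2*1 = -1
g_5 = (-1) + 2*(-3) = -7
g_6 = (-7) + 2*(-1) = -9
Sum = (-2) + 1 + (-3) + (-1) + (-7) + (-9) = -21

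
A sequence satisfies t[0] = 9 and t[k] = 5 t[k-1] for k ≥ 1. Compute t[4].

5625

t[1] = 5(9) = 45
t[2] = 5(45) = 225
t[3] = 5(225) = 1125
t[4] = 5(1125) = 5625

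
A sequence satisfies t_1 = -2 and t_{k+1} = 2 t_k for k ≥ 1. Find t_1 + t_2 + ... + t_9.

t_2 = 2(-2) = -4
t_3 = 2(-4) = -8
t_4 = 2(-8) = -16
t_5 = 2(-16) = -32
t_6 = 2(-32) = -64
t_7 = 2(-64) = -128
t_8 = 2(-128) = -256
t_9 = 2(-256) = -512
Sum = (-2) + (-4) + (-8) + (-16) + (-32) + (-64) + (-128) + (-256) + (-512) = -1022

-1022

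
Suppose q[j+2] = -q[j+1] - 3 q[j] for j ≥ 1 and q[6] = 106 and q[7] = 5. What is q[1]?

-7

Rearranging, q[j-2] = (q[j] + q[j-1]) / -3.
q[5] = (5 + 106) / -3 = 111/-3 = -37
q[4] = (106 + (-37)) / -3 = 69/-3 = -23
q[3] = (-37 + (-23)) / -3 = -60/-3 = 20
q[2] = (-23 + 20) / -3 = -3/-3 = 1
q[1] = (20 + 1) / -3 = 21/-3 = -7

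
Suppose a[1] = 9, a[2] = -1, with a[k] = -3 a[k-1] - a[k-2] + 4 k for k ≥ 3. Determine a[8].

-209

a[3] = -3*(-1) - 9 + 12 = 6
a[4] = -3*6 - (-1) + 16 = -1
a[5] = -3*(-1) - 6 + 20 = 17
a[6] = -3*17 - (-1) + 24 = -26
a[7] = -3*(-26) - 17 + 28 = 89
a[8] = -3*89 - (-26) + 32 = -209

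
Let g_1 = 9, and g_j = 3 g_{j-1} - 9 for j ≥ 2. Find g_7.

g_2 = 3*9 - 9 = 18
g_3 = 3*18 - 9 = 45
g_4 = 3*45 - 9 = 126
g_5 = 3*126 - 9 = 369
g_6 = 3*369 - 9 = 1098
g_7 = 3*1098 - 9 = 3285

3285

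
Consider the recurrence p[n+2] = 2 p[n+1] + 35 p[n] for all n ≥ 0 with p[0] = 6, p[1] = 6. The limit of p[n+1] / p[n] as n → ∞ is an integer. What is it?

The characteristic equation is r^2 - 2r - 35 = 0, which factors as (r - 7)(r + 5) = 0.
So the roots are 7 and -5. Since |7| > |-5| and the coefficient of 7^n is non-zero, the ratio tends to 7.

7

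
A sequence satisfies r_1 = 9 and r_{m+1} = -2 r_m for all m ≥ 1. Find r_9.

r_2 = -2·9 = -18
r_3 = -2·(-18) = 36
r_4 = -2·36 = -72
r_5 = -2·(-72) = 144
r_6 = -2·144 = -288
r_7 = -2·(-288) = 576
r_8 = -2·576 = -1152
r_9 = -2·(-1152) = 2304

2304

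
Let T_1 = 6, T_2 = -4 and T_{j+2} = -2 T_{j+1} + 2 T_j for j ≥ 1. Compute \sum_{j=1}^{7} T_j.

750

T_3 = -2(-4) + 2(6) = 20
T_4 = -2(20) + 2(-4) = -48
T_5 = -2(-48) + 2(20) = 136
T_6 = -2(136) + 2(-48) = -368
T_7 = -2(-368) + 2(136) = 1008
Sum = 6 + (-4) + 20 + (-48) + 136 + (-368) + 1008 = 750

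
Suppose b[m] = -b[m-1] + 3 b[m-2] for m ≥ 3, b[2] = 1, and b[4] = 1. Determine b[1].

1

Let b[1] = y.
b[3] = -1 + 3y
b[4] = 4 - 3y
So 4 - 3y = 1, giving y = 1.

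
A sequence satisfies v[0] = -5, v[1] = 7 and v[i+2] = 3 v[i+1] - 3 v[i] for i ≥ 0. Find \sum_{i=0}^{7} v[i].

422

v[2] = 3·7 - 3·(-5) = 36
v[3] = 3·36 - 3·7 = 87
v[4] = 3·87 - 3·36 = 153
v[5] = 3·153 - 3·87 = 198
v[6] = 3·198 - 3·153 = 135
v[7] = 3·135 - 3·198 = -189
Sum = (-5) + 7 + 36 + 87 + 153 + 198 + 135 + (-189) = 422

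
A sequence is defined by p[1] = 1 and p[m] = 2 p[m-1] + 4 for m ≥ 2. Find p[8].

636

p[2] = 2*1 + 4 = 6
p[3] = 2*6 + 4 = 16
p[4] = 2*16 + 4 = 36
p[5] = 2*36 + 4 = 76
p[6] = 2*76 + 4 = 156
p[7] = 2*156 + 4 = 316
p[8] = 2*316 + 4 = 636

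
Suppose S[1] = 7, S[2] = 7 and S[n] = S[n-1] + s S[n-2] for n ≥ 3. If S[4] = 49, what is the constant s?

3

S[3] = 7 + 7s
S[4] = 7 + 14s
So 7 + 14s = 49, giving s = 3.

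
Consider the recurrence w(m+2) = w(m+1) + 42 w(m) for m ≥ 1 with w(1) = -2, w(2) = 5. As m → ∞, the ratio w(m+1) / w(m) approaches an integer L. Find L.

The characteristic equation is r^2 - r - 42 = 0, which factors as (r - 7)(r + 6) = 0.
So the roots are 7 and -6. Since |7| > |-6| and the coefficient of 7^m is non-zero, the ratio tends to 7.

7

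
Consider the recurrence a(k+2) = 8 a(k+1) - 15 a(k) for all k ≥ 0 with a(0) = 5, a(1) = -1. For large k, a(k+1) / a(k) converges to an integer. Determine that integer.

5

The characteristic equation is r^2 - 8r + 15 = 0, which factors as (r - 5)(r - 3) = 0.
So the roots are 5 and 3. Since |5| > |3| and the coefficient of 5^k is non-zero, the ratio tends to 5.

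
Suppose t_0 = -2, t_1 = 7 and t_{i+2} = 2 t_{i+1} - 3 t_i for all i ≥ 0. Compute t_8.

t_2 = 2(7) - 3(-2) = 20
t_3 = 2(20) - 3(7) = 19
t_4 = 2(19) - 3(20) = -22
t_5 = 2(-22) - 3(19) = -101
t_6 = 2(-101) - 3(-22) = -136
t_7 = 2(-136) - 3(-101) = 31
t_8 = 2(31) - 3(-136) = 470

470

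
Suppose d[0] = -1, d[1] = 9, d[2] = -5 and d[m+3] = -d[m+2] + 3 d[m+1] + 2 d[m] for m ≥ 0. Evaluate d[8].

d[3] = -(-5) + 3*9 + 2*(-1) = 30
d[4] = -30 + 3*(-5) + 2*9 = -27
d[5] = -(-27) + 3*30 + 2*(-5) = 107
d[6] = -107 + 3*(-27) + 2*30 = -128
d[7] = -(-128) + 3*107 + 2*(-27) = 395
d[8] = -395 + 3*(-128) + 2*107 = -565

-565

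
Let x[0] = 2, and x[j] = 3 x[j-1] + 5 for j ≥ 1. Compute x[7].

x[1] = 3*2 + 5 = 11
x[2] = 3*11 + 5 = 38
x[3] = 3*38 + 5 = 119
x[4] = 3*119 + 5 = 362
x[5] = 3*362 + 5 = 1091
x[6] = 3*1091 + 5 = 3278
x[7] = 3*3278 + 5 = 9839

9839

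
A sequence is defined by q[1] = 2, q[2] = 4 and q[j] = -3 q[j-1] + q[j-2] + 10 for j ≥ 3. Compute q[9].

q[3] = -3*4 + 2 + 10 = 0
q[4] = -3*0 + 4 + 10 = 14
q[5] = -3*14 + 0 + 10 = -32
q[6] = -3*(-32) + 14 + 10 = 120
q[7] = -3*120 + (-32) + 10 = -382
q[8] = -3*(-382) + 120 + 10 = 1276
q[9] = -3*1276 + (-382) + 10 = -4200

-4200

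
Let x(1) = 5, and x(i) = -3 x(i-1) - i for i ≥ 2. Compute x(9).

35673

x(2) = -3(5) - 2 = -17
x(3) = -3(-17) - 3 = 48
x(4) = -3(48) - 4 = -148
x(5) = -3(-148) - 5 = 439
x(6) = -3(439) - 6 = -1323
x(7) = -3(-1323) - 7 = 3962
x(8) = -3(3962) - 8 = -11894
x(9) = -3(-11894) - 9 = 35673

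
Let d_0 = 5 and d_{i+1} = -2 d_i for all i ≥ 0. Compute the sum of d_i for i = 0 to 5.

-105

d_1 = -2*5 = -10
d_2 = -2*(-10) = 20
d_3 = -2*20 = -40
d_4 = -2*(-40) = 80
d_5 = -2*80 = -160
Sum = 5 + (-10) + 20 + (-40) + 80 + (-160) = -105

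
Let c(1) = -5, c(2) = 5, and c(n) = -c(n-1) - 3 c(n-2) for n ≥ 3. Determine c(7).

-65

c(3) = -5 - 3*(-5) = 10
c(4) = -10 - 3*5 = -25
c(5) = -(-25) - 3*10 = -5
c(6) = -(-5) - 3*(-25) = 80
c(7) = -80 - 3*(-5) = -65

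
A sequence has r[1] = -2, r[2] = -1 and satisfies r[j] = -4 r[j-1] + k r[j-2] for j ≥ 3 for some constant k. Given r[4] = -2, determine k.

r[3] = 4 - 2k
r[4] = -16 + 7k
So -16 + 7k = -2, giving k = 2.

2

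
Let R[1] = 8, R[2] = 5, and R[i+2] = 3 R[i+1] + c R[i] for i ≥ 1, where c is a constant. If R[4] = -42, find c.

-3

R[3] = 15 + 8c
R[4] = 45 + 29c
So 45 + 29c = -42, giving c = -3.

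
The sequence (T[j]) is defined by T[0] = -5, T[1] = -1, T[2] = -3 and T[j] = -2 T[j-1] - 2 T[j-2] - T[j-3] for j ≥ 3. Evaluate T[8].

-3

T[3] = -2*(-3) - 2*(-1) - (-5) = 13
T[4] = -2*13 - 2*(-3) - (-1) = -19
T[5] = -2*(-19) - 2*13 - (-3) = 15
T[6] = -2*15 - 2*(-19) - 13 = -5
T[7] = -2*(-5) - 2*15 - (-19) = -1
T[8] = -2*(-1) - 2*(-5) - 15 = -3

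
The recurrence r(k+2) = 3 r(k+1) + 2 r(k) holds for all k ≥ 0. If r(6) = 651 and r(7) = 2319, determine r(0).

Rearranging, r(k-2) = (r(k) - 3 r(k-1)) / 2.
r(5) = (2319 - 3*651) / 2 = 366/2 = 183
r(4) = (651 - 3*183) / 2 = 102/2 = 51
r(3) = (183 - 3*51) / 2 = 30/2 = 15
r(2) = (51 - 3*15) / 2 = 6/2 = 3
r(1) = (15 - 3*3) / 2 = 6/2 = 3
r(0) = (3 - 3*3) / 2 = -6/2 = -3

-3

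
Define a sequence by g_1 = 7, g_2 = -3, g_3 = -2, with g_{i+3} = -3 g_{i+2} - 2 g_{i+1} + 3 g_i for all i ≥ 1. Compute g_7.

-413

g_4 = -3(-2) - 2(-3) + 3(7) = 33
g_5 = -3(33) - 2(-2) + 3(-3) = -104
g_6 = -3(-104) - 2(33) + 3(-2) = 240
g_7 = -3(240) - 2(-104) + 3(33) = -413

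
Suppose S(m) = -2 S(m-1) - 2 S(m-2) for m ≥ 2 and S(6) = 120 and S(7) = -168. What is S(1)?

Rearranging, S(m-2) = (S(m) + 2 S(m-1)) / -2.
S(5) = (-168 + 2·120) / -2 = 72/-2 = -36
S(4) = (120 + 2·(-36)) / -2 = 48/-2 = -24
S(3) = (-36 + 2·(-24)) / -2 = -84/-2 = 42
S(2) = (-24 + 2·42) / -2 = 60/-2 = -30
S(1) = (42 + 2·(-30)) / -2 = -18/-2 = 9

9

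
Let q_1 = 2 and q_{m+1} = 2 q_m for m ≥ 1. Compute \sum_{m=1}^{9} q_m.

q_2 = 2(2) = 4
q_3 = 2(4) = 8
q_4 = 2(8) = 16
q_5 = 2(16) = 32
q_6 = 2(32) = 64
q_7 = 2(64) = 128
q_8 = 2(128) = 256
q_9 = 2(256) = 512
Sum = 2 + 4 + 8 + 16 + 32 + 64 + 128 + 256 + 512 = 1022

1022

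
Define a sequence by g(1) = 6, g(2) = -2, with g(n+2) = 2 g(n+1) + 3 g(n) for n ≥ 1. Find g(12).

177142

g(3) = 2(-2) + 3(6) = 14
g(4) = 2(14) + 3(-2) = 22
g(5) = 2(22) + 3(14) = 86
g(6) = 2(86) + 3(22) = 238
g(7) = 2(238) + 3(86) = 734
g(8) = 2(734) + 3(238) = 2182
g(9) = 2(2182) + 3(734) = 6566
g(10) = 2(6566) + 3(2182) = 19678
g(11) = 2(19678) + 3(6566) = 59054
g(12) = 2(59054) + 3(19678) = 177142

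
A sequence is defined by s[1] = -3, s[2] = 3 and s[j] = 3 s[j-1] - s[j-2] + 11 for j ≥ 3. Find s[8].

4115

s[3] = 3*3 - (-3) + 11 = 23
s[4] = 3*23 - 3 + 11 = 77
s[5] = 3*77 - 23 + 11 = 219
s[6] = 3*219 - 77 + 11 = 591
s[7] = 3*591 - 219 + 11 = 1565
s[8] = 3*1565 - 591 + 11 = 4115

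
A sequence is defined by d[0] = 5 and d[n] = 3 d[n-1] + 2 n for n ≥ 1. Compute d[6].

d[1] = 3(5) + 2 = 17
d[2] = 3(17) + 4 = 55
d[3] = 3(55) + 6 = 171
d[4] = 3(171) + 8 = 521
d[5] = 3(521) + 10 = 1573
d[6] = 3(1573) + 12 = 4731

4731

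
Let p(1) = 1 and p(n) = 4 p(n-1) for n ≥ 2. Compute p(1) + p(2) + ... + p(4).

85

p(2) = 4*1 = 4
p(3) = 4*4 = 16
p(4) = 4*16 = 64
Sum = 1 + 4 + 16 + 64 = 85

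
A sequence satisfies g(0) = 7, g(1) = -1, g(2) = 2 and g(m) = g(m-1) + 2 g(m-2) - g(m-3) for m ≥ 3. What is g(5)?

g(3) = 2 + 2(-1) - 7 = -7
g(4) = (-7) + 2(2) - (-1) = -2
g(5) = (-2) + 2(-7) - 2 = -18

-18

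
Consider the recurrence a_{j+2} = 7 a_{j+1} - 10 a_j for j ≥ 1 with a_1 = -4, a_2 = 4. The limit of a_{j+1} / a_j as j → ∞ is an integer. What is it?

The characteristic equation is r^2 - 7r + 10 = 0, which factors as (r - 5)(r - 2) = 0.
So the roots are 5 and 2. Since |5| > |2| and the coefficient of 5^j is non-zero, the ratio tends to 5.

5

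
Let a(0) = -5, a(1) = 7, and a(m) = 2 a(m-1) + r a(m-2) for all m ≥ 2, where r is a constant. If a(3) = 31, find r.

-1

a(2) = 14 - 5r
a(3) = 28 - 3r
So 28 - 3r = 31, giving r = -1.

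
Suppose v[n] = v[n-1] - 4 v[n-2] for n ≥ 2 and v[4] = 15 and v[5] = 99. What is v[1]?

Rearranging, v[n-2] = (v[n] - v[n-1]) / -4.
v[3] = (99 - 15) / -4 = 84/-4 = -21
v[2] = (15 - (-21)) / -4 = 36/-4 = -9
v[1] = (-21 - (-9)) / -4 = -12/-4 = 3

3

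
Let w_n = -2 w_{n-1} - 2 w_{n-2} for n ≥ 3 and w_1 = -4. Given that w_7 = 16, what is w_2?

Let w_2 = y.
w_3 = 8 - 2y
w_4 = -16 + 2y
w_5 = 16
w_6 = -4y
w_7 = -32 + 8y
So -32 + 8y = 16, giving y = 6.

6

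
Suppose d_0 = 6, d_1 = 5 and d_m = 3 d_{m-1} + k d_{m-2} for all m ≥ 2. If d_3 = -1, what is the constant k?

d_2 = 15 + 6k
d_3 = 45 + 23k
So 45 + 23k = -1, giving k = -2.

-2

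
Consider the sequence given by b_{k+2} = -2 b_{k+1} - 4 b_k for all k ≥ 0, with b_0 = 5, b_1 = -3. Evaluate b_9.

b_2 = -2·(-3) - 4·5 = -14
b_3 = -2·(-14) - 4·(-3) = 40
b_4 = -2·40 - 4·(-14) = -24
b_5 = -2·(-24) - 4·40 = -112
b_6 = -2·(-112) - 4·(-24) = 320
b_7 = -2·320 - 4·(-112) = -192
b_8 = -2·(-192) - 4·320 = -896
b_9 = -2·(-896) - 4·(-192) = 2560

2560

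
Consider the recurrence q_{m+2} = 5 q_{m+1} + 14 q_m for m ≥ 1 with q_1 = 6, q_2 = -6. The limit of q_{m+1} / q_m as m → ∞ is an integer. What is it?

The characteristic equation is r^2 - 5r - 14 = 0, which factors as (r - 7)(r + 2) = 0.
So the roots are 7 and -2. Since |7| > |-2| and the coefficient of 7^m is non-zero, the ratio tends to 7.

7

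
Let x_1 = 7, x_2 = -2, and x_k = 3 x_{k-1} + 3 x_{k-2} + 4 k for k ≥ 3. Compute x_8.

20510

x_3 = 3(-2) + 3(7) + 12 = 27
x_4 = 3(27) + 3(-2) + 16 = 91
x_5 = 3(91) + 3(27) + 20 = 374
x_6 = 3(374) + 3(91) + 24 = 1419
x_7 = 3(1419) + 3(374) + 28 = 5407
x_8 = 3(5407) + 3(1419) + 32 = 20510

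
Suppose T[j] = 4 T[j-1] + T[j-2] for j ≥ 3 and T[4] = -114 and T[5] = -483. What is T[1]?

-3

Rearranging, T[j-2] = T[j] - 4 T[j-1].
T[3] = -483 - 4·(-114) = -27
T[2] = -114 - 4·(-27) = -6
T[1] = -27 - 4·(-6) = -3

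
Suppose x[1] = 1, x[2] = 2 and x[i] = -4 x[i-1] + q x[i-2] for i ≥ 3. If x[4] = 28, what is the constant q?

2

x[3] = -8 + q
x[4] = 32 - 2q
So 32 - 2q = 28, giving q = 2.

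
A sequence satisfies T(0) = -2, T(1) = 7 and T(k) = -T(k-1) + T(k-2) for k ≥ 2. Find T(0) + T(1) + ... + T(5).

28

T(2) = -7 + (-2) = -9
T(3) = -(-9) + 7 = 16
T(4) = -16 + (-9) = -25
T(5) = -(-25) + 16 = 41
Sum = (-2) + 7 + (-9) + 16 + (-25) + 41 = 28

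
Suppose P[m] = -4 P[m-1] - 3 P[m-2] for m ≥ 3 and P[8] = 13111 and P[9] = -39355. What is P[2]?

7

Rearranging, P[m-2] = (P[m] + 4 P[m-1]) / -3.
P[7] = (-39355 + 4·13111) / -3 = 13089/-3 = -4363
P[6] = (13111 + 4·(-4363)) / -3 = -4341/-3 = 1447
P[5] = (-4363 + 4·1447) / -3 = 1425/-3 = -475
P[4] = (1447 + 4·(-475)) / -3 = -453/-3 = 151
P[3] = (-475 + 4·151) / -3 = 129/-3 = -43
P[2] = (151 + 4·(-43)) / -3 = -21/-3 = 7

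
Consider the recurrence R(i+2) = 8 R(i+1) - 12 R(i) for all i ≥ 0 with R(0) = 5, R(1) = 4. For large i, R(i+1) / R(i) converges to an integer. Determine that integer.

The characteristic equation is r^2 - 8r + 12 = 0, which factors as (r - 6)(r - 2) = 0.
So the roots are 6 and 2. Since |6| > |2| and the coefficient of 6^i is non-zero, the ratio tends to 6.

6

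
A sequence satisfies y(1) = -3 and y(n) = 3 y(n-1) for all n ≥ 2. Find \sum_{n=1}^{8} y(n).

-9840

y(2) = 3*(-3) = -9
y(3) = 3*(-9) = -27
y(4) = 3*(-27) = -81
y(5) = 3*(-81) = -243
y(6) = 3*(-243) = -729
y(7) = 3*(-729) = -2187
y(8) = 3*(-2187) = -6561
Sum = (-3) + (-9) + (-27) + (-81) + (-243) + (-729) + (-2187) + (-6561) = -9840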